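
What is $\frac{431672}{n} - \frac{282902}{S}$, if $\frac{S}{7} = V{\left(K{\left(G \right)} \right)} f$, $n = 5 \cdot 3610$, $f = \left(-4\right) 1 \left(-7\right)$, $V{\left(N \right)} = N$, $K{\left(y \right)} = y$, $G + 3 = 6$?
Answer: $- \frac{1213139491}{2653350} \approx -457.21$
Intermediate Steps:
$G = 3$ ($G = -3 + 6 = 3$)
$f = 28$ ($f = \left(-4\right) \left(-7\right) = 28$)
$n = 18050$
$S = 588$ ($S = 7 \cdot 3 \cdot 28 = 7 \cdot 84 = 588$)
$\frac{431672}{n} - \frac{282902}{S} = \frac{431672}{18050} - \frac{282902}{588} = 431672 \cdot \frac{1}{18050} - \frac{141451}{294} = \frac{215836}{9025} - \frac{141451}{294} = - \frac{1213139491}{2653350}$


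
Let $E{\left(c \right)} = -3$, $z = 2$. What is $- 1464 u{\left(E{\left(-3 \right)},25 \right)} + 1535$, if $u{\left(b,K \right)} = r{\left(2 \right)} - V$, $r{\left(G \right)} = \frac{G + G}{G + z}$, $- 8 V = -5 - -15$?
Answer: $-1759$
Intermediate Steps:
$V = - \frac{5}{4}$ ($V = - \frac{-5 - -15}{8} = - \frac{-5 + 15}{8} = \left(- \frac{1}{8}\right) 10 = - \frac{5}{4} \approx -1.25$)
$r{\left(G \right)} = \frac{2 G}{2 + G}$ ($r{\left(G \right)} = \frac{G + G}{G + 2} = \frac{2 G}{2 + G}$)
$u{\left(b,K \right)} = \frac{9}{4}$ ($u{\left(b,K \right)} = 2 \cdot 2 \frac{1}{2 + 2} - - \frac{5}{4} = 2 \cdot 2 \cdot \frac{1}{4} + \frac{5}{4} = 1 + \frac{5}{4} = \frac{9}{4}$)
$- 1464 u{\left(E{\left(-3 \right)},25 \right)} + 1535 = \left(-1464\right) \frac{9}{4} + 1535 = -3294 + 1535 = -1759$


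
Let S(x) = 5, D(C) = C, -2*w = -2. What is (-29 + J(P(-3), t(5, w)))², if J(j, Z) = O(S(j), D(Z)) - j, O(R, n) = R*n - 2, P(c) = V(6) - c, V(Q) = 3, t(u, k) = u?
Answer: 144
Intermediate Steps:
w = 1 (w = -½*(-2) = 1)
P(c) = 3 - c
O(R, n) = -2 + R*n
J(j, Z) = -2 - j + 5*Z (J(j, Z) = (-2 + 5*Z) - j = -2 - j + 5*Z)
(-29 + J(P(-3), t(5, w)))² = (-29 + (-2 - (3 - 1*(-3)) + 5*5))² = (-29 + (-2 - (3 + 3) + 25))² = (-29 + (-2 - 1*6 + 25))² = (-29 + (-2 - 6 + 25))² = (-29 + 17)² = (-12)² = 144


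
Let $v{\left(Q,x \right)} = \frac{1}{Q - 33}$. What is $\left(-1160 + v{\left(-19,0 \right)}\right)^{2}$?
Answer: $\frac{3638623041}{2704} \approx 1.3456 \cdot 10^{6}$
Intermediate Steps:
$v{\left(Q,x \right)} = \frac{1}{-33 + Q}$
$\left(-1160 + v{\left(-19,0 \right)}\right)^{2} = \left(-1160 + \frac{1}{-33 - 19}\right)^{2} = \left(-1160 + \frac{1}{-52}\right)^{2} = \left(-1160 - \frac{1}{52}\right)^{2} = \left(- \frac{60321}{52}\right)^{2} = \frac{3638623041}{2704}$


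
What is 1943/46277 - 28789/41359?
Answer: -1251908016/1913970443 ≈ -0.65409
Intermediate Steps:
1943/46277 - 28789/41359 = -1251908016/1913970443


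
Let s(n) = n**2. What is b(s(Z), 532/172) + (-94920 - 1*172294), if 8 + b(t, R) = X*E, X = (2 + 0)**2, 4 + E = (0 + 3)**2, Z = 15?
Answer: -267202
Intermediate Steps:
E = 5 (E = -4 + (0 + 3)**2 = -4 + 3**2 = -4 + 9 = 5)
X = 4 (X = 2**2 = 4)
b(t, R) = 12 (b(t, R) = -8 + 4*5 = -8 + 20 = 12)
b(s(Z), 532/172) + (-94920 - 1*172294) = 12 + (-94920 - 1*172294) = 12 + (-94920 - 172294) = 12 - 267214 = -267202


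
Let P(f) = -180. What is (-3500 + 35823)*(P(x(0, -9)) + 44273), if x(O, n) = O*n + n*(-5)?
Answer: 1425218039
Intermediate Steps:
x(O, n) = -5*n + O*n (x(O, n) = O*n - 5*n = -5*n + O*n)
(-3500 + 35823)*(P(x(0, -9)) + 44273) = (-3500 + 35823)*(-180 + 44273) = 32323*44093 = 1425218039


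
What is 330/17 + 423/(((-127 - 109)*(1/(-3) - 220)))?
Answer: 51500253/2651932 ≈ 19.420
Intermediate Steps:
330/17 + 423/(((-127 - 109)*(1/(-3) - 220))) = 330*(1/17) + 423/((-236*(-⅓ - 220))) = 330/17 + 423/((-236*(-661/3))) = 330/17 + 423/(155996/3) = 330/17 + 423*(3/155996) = 330/17 + 1269/155996 = 51500253/2651932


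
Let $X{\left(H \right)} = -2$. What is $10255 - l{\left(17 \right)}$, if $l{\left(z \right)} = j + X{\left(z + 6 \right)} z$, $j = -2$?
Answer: $10291$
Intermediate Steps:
$l{\left(z \right)} = -2 - 2 z$
$10255 - l{\left(17 \right)} = 10255 - \left(-2 - 34\right) = 10255 - -36 = 10255 + 36 = 10291$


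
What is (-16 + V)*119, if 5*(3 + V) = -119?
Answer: -25466/5 ≈ -5093.2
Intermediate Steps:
V = -134/5 (V = -3 + (⅕)*(-119) = -3 - 119/5 = -134/5 ≈ -26.800)
(-16 + V)*119 = (-16 - 134/5)*119 = -214/5*119 = -25466/5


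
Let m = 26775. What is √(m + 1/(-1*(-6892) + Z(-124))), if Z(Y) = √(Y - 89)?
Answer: √((184533301 + 26775*I*√213)/(6892 + I*√213)) ≈ 163.63 - 0.e-9*I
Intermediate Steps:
Z(Y) = √(-89 + Y)
√(m + 1/(-1*(-6892) + Z(-124))) = √(26775 + 1/(-1*(-6892) + √(-89 - 124))) = √(26775 + 1/(6892 + √(-213))) = √(26775 + 1/(6892 + I*√213))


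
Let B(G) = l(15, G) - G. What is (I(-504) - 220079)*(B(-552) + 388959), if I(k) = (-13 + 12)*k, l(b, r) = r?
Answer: -85405672425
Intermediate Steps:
I(k) = -k
B(G) = 0 (B(G) = G - G = 0)
(I(-504) - 220079)*(B(-552) + 388959) = (-1*(-504) - 220079)*(0 + 388959) = (504 - 220079)*388959 = -219575*388959 = -85405672425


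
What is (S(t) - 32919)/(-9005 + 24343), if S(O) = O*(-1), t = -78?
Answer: -32841/15338 ≈ -2.1412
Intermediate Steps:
S(O) = -O
(S(t) - 32919)/(-9005 + 24343) = (-1*(-78) - 32919)/(-9005 + 24343) = (78 - 32919)/15338 = -32841*1/15338 = -32841/15338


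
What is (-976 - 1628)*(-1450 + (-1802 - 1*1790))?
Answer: 13129368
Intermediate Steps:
(-976 - 1628)*(-1450 + (-1802 - 1*1790)) = -2604*(-1450 + (-1802 - 1790)) = -2604*(-1450 - 3592) = -2604*(-5042) = 13129368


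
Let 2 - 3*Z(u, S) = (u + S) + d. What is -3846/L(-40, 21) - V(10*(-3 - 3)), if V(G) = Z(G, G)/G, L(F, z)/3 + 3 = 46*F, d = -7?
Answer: 156169/110580 ≈ 1.4123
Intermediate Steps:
Z(u, S) = 3 - S/3 - u/3 (Z(u, S) = ⅔ - ((u + S) - 7)/3 = ⅔ - ((S + u) - 7)/3 = ⅔ - (-7 + S + u)/3 = ⅔ + (7/3 - S/3 - u/3) = 3 - S/3 - u/3)
L(F, z) = -9 + 138*F (L(F, z) = -9 + 3*(46*F) = -9 + 138*F)
V(G) = (3 - 2*G/3)/G (V(G) = (3 - G/3 - G/3)/G = (3 - 2*G/3)/G)
-3846/L(-40, 21) - V(10*(-3 - 3)) = -3846/(-9 + 138*(-40)) - (-⅔ + 3/((10*(-3 - 3)))) = -3846/(-9 - 5520) - (-⅔ + 3/((10*(-6)))) = -3846/(-5529) - (-⅔ + 3/(-60)) = -3846*(-1/5529) - (-⅔ + 3*(-1/60)) = 1282/1843 - (-⅔ - 1/20) = 1282/1843 - 1*(-43/60) = 1282/1843 + 43/60 = 156169/110580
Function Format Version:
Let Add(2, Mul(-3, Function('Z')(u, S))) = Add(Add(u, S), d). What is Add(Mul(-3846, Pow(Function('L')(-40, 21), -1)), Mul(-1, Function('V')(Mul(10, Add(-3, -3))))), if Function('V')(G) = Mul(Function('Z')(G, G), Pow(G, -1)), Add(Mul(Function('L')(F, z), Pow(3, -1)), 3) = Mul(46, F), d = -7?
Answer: Rational(156169, 110580) ≈ 1.4123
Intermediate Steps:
Function('Z')(u, S) = Add(3, Mul(Rational(-1, 3), S), Mul(Rational(-1, 3), u)) (Function('Z')(u, S) = Add(Rational(2, 3), Mul(Rational(-1, 3), Add(Add(u, S), -7))) = Add(Rational(2, 3), Mul(Rational(-1, 3), Add(Add(S, u), -7))) = Add(Rational(2, 3), Mul(Rational(-1, 3), Add(-7, S, u))) = Add(Rational(2, 3), Add(Rational(7, 3), Mul(Rational(-1, 3), S), Mul(Rational(-1, 3), u))) = Add(3, Mul(Rational(-1, 3), S), Mul(Rational(-1, 3), u)))
Function('L')(F, z) = Add(-9, Mul(138, F)) (Function('L')(F, z) = Add(-9, Mul(3, Mul(46, F))) = Add(-9, Mul(138, F)))
Function('V')(G) = Mul(Pow(G, -1), Add(3, Mul(Rational(-2, 3), G))) (Function('V')(G) = Mul(Add(3, Mul(Rational(-1, 3), G), Mul(Rational(-1, 3), G)), Pow(G, -1)) = Mul(Add(3, Mul(Rational(-2, 3), G)), Pow(G, -1)) = Mul(Pow(G, -1), Add(3, Mul(Rational(-2, 3), G))))
Add(Mul(-3846, Pow(Function('L')(-40, 21), -1)), Mul(-1, Function('V')(Mul(10, Add(-3, -3))))) = Add(Mul(-3846, Pow(Add(-9, Mul(138, -40)), -1)), Mul(-1, Add(Rational(-2, 3), Mul(3, Pow(Mul(10, Add(-3, -3)), -1))))) = Add(Mul(-3846, Pow(Add(-9, -5520), -1)), Mul(-1, Add(Rational(-2, 3), Mul(3, Pow(Mul(10, -6), -1))))) = Add(Mul(-3846, Pow(-5529, -1)), Mul(-1, Add(Rational(-2, 3), Mul(3, Pow(-60, -1))))) = Add(Mul(-3846, Rational(-1, 5529)), Mul(-1, Add(Rational(-2, 3), Mul(3, Rational(-1, 60))))) = Add(Rational(1282, 1843), Mul(-1, Add(Rational(-2, 3), Rational(-1, 20)))) = Add(Rational(1282, 1843), Mul(-1, Rational(-43, 60))) = Add(Rational(1282, 1843), Rational(43, 60)) = Rational(156169, 110580)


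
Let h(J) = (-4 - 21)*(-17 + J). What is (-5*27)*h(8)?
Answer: -30375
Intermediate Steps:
h(J) = 425 - 25*J (h(J) = -25*(-17 + J) = 425 - 25*J)
(-5*27)*h(8) = (-5*27)*(425 - 25*8) = -135*(425 - 200) = -135*225 = -30375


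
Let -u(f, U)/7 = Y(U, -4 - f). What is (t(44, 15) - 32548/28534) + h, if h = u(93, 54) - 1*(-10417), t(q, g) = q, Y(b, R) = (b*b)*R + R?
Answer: 28407064494/14267 ≈ 1.9911e+6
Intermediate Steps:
Y(b, R) = R + R*b² (Y(b, R) = b²*R + R = R*b² + R = R + R*b²)
u(f, U) = -7*(1 + U²)*(-4 - f) (u(f, U) = -7*(-4 - f)*(1 + U²) = -7*(1 + U²)*(-4 - f))
h = 1991060 (h = 7*(1 + 54²)*(4 + 93) - 1*(-10417) = 7*(1 + 2916)*97 + 10417 = 7*2917*97 + 10417 = 1980643 + 10417 = 1991060)
(t(44, 15) - 32548/28534) + h = (44 - 32548/28534) + 1991060 = (44 - 32548*1/28534) + 1991060 = (44 - 16274/14267) + 1991060 = 611474/14267 + 1991060 = 28407064494/14267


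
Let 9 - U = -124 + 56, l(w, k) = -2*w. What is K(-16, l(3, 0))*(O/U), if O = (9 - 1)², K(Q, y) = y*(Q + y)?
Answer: 768/7 ≈ 109.71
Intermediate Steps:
U = 77 (U = 9 - (-124 + 56) = 9 - 1*(-68) = 9 + 68 = 77)
O = 64 (O = 8² = 64)
K(-16, l(3, 0))*(O/U) = ((-2*3)*(-16 - 2*3))*(64/77) = (-6*(-16 - 6))*(64*(1/77)) = -6*(-22)*(64/77) = 132*(64/77) = 768/7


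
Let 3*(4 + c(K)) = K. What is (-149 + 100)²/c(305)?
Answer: 7203/293 ≈ 24.584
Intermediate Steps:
c(K) = -4 + K/3
(-149 + 100)²/c(305) = (-149 + 100)²/(-4 + (⅓)*305) = (-49)²/(-4 + 305/3) = 2401/(293/3) = 2401*(3/293) = 7203/293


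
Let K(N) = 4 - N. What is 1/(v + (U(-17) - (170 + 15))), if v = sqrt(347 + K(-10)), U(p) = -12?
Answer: -1/178 ≈ -0.0056180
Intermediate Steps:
v = 19 (v = sqrt(347 + (4 - 1*(-10))) = sqrt(347 + (4 + 10)) = sqrt(347 + 14) = sqrt(361) = 19)
1/(v + (U(-17) - (170 + 15))) = 1/(19 + (-12 - (170 + 15))) = 1/(19 + (-12 - 1*185)) = 1/(19 + (-12 - 185)) = 1/(19 - 197) = 1/(-178) = -1/178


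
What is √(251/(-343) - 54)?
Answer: I*√131411/49 ≈ 7.3981*I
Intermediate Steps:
√(251/(-343) - 54) = √(251*(-1/343) - 54) = √(-251/343 - 54) = √(-18773/343) = I*√131411/49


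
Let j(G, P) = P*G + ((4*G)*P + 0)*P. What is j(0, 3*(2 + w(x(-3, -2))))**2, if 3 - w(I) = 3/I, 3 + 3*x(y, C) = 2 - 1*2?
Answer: 0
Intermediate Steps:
x(y, C) = -1 (x(y, C) = -1 + (2 - 1*2)/3 = -1 + (2 - 2)/3 = -1 + (1/3)*0 = -1 + 0 = -1)
w(I) = 3 - 3/I
j(G, P) = G*P + 4*G*P**2 (j(G, P) = G*P + (4*G*P + 0)*P = G*P + (4*G*P)*P = G*P + 4*G*P**2)
j(0, 3*(2 + w(x(-3, -2))))**2 = (0*(3*(2 + (3 - 3/(-1))))*(1 + 4*(3*(2 + (3 - 3/(-1))))))**2 = (0*(3*(2 + (3 - 3*(-1))))*(1 + 4*(3*(2 + (3 - 3*(-1))))))**2 = (0*(3*(2 + (3 + 3)))*(1 + 4*(3*(2 + (3 + 3)))))**2 = (0*(3*(2 + 6))*(1 + 4*(3*(2 + 6))))**2 = (0*(3*8)*(1 + 4*(3*8)))**2 = (0*24*(1 + 4*24))**2 = (0*24*(1 + 96))**2 = (0*24*97)**2 = 0**2 = 0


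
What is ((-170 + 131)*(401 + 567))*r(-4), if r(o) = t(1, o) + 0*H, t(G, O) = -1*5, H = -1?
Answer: 188760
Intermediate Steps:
t(G, O) = -5
r(o) = -5 (r(o) = -5 + 0*(-1) = -5 + 0 = -5)
((-170 + 131)*(401 + 567))*r(-4) = ((-170 + 131)*(401 + 567))*(-5) = -39*968*(-5) = -37752*(-5) = 188760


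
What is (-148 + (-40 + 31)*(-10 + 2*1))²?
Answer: 5776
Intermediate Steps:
(-148 + (-40 + 31)*(-10 + 2*1))² = (-148 - 9*(-10 + 2))² = (-148 - 9*(-8))² = (-148 + 72)² = (-76)² = 5776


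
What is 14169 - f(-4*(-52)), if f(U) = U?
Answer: 13961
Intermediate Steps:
14169 - f(-4*(-52)) = 14169 - (-4)*(-52) = 14169 - 1*208 = 14169 - 208 = 13961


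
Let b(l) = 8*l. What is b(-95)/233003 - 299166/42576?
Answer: -11623155543/1653389288 ≈ -7.0299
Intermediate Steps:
b(-95)/233003 - 299166/42576 = (8*(-95))/233003 - 299166/42576 = -760*1/233003 - 299166*1/42576 = -760/233003 - 49861/7096 = -11623155543/1653389288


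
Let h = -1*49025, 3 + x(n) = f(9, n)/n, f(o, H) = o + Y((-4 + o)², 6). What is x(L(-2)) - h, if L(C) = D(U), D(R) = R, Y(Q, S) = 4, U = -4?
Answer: 196075/4 ≈ 49019.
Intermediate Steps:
f(o, H) = 4 + o (f(o, H) = o + 4 = 4 + o)
L(C) = -4
x(n) = -3 + 13/n (x(n) = -3 + (4 + 9)/n = -3 + 13/n)
h = -49025
x(L(-2)) - h = (-3 + 13/(-4)) - 1*(-49025) = (-3 + 13*(-¼)) + 49025 = (-3 - 13/4) + 49025 = -25/4 + 49025 = 196075/4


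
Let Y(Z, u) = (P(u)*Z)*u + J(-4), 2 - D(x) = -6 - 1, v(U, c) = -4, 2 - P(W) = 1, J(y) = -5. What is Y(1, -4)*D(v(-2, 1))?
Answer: -81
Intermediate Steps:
P(W) = 1 (P(W) = 2 - 1*1 = 2 - 1 = 1)
D(x) = 9 (D(x) = 2 - (-6 - 1) = 2 - 1*(-7) = 2 + 7 = 9)
Y(Z, u) = -5 + Z*u (Y(Z, u) = (1*Z)*u - 5 = Z*u - 5 = -5 + Z*u)
Y(1, -4)*D(v(-2, 1)) = (-5 + 1*(-4))*9 = (-5 - 4)*9 = -9*9 = -81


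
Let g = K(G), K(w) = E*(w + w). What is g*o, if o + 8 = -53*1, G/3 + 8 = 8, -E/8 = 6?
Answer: 0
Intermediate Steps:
E = -48 (E = -8*6 = -48)
G = 0 (G = -24 + 3*8 = -24 + 24 = 0)
K(w) = -96*w (K(w) = -48*(w + w) = -96*w)
o = -61 (o = -8 - 53*1 = -8 - 53 = -61)
g = 0 (g = -96*0 = 0)
g*o = 0*(-61) = 0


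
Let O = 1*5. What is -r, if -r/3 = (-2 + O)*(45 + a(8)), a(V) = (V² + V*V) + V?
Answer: 1629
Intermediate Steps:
a(V) = V + 2*V² (a(V) = (V² + V²) + V = 2*V² + V = V + 2*V²)
O = 5
r = -1629 (r = -3*(-2 + 5)*(45 + 8*(1 + 2*8)) = -9*(45 + 8*(1 + 16)) = -9*(45 + 8*17) = -9*(45 + 136) = -9*181 = -3*543 = -1629)
-r = -1*(-1629) = 1629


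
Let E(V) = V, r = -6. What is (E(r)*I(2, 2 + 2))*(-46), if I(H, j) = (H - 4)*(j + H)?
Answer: -3312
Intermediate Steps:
I(H, j) = (-4 + H)*(H + j)
(E(r)*I(2, 2 + 2))*(-46) = -6*(2**2 - 4*2 - 4*(2 + 2) + 2*(2 + 2))*(-46) = -6*(4 - 8 - 4*4 + 2*4)*(-46) = -6*(4 - 8 - 16 + 8)*(-46) = -6*(-12)*(-46) = 72*(-46) = -3312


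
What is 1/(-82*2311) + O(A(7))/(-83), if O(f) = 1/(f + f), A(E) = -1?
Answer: 47334/7864333 ≈ 0.0060188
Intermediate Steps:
O(f) = 1/(2*f)
1/(-82*2311) + O(A(7))/(-83) = 1/(-82*2311) + ((½)/(-1))/(-83) = -1/82*1/2311 + ((½)*(-1))*(-1/83) = -1/189502 - ½*(-1/83) = -1/189502 + 1/166 = 47334/7864333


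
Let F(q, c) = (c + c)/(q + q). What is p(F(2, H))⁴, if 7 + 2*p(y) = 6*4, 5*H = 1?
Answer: 83521/16 ≈ 5220.1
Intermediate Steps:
H = ⅕ (H = (⅕)*1 = ⅕ ≈ 0.20000)
F(q, c) = c/q (F(q, c) = (2*c)/((2*q)) = (2*c)*(1/(2*q)) = c/q)
p(y) = 17/2 (p(y) = -7/2 + (6*4)/2 = -7/2 + (½)*24 = -7/2 + 12 = 17/2)
p(F(2, H))⁴ = (17/2)⁴ = 83521/16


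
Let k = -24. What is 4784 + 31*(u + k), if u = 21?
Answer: 4691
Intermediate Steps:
4784 + 31*(u + k) = 4784 + 31*(21 - 24) = 4784 + 31*(-3) = 4784 - 93 = 4691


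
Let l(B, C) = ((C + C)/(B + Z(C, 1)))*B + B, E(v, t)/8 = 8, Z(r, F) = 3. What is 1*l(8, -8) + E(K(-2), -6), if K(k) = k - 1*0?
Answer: 664/11 ≈ 60.364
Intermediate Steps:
K(k) = k (K(k) = k + 0 = k)
E(v, t) = 64 (E(v, t) = 8*8 = 64)
l(B, C) = B + 2*B*C/(3 + B) (l(B, C) = ((C + C)/(B + 3))*B + B = ((2*C)/(3 + B))*B + B = (2*C/(3 + B))*B + B = 2*B*C/(3 + B) + B = B + 2*B*C/(3 + B))
1*l(8, -8) + E(K(-2), -6) = 1*(8*(3 + 8 + 2*(-8))/(3 + 8)) + 64 = 1*(8*(3 + 8 - 16)/11) + 64 = 1*(8*(1/11)*(-5)) + 64 = 1*(-40/11) + 64 = -40/11 + 64 = 664/11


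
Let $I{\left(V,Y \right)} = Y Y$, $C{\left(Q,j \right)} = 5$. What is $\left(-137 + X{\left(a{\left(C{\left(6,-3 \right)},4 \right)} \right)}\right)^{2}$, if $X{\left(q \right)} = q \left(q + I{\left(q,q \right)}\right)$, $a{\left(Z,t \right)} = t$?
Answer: $3249$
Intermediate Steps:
$I{\left(V,Y \right)} = Y^{2}$
$X{\left(q \right)} = q \left(q + q^{2}\right)$
$\left(-137 + X{\left(a{\left(C{\left(6,-3 \right)},4 \right)} \right)}\right)^{2} = \left(-137 + 4^{2} \left(1 + 4\right)\right)^{2} = \left(-137 + 16 \cdot 5\right)^{2} = \left(-137 + 80\right)^{2} = \left(-57\right)^{2} = 3249$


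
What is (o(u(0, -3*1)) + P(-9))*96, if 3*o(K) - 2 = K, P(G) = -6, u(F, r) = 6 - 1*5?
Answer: -480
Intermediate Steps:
u(F, r) = 1 (u(F, r) = 6 - 5 = 1)
o(K) = ⅔ + K/3
(o(u(0, -3*1)) + P(-9))*96 = ((⅔ + (⅓)*1) - 6)*96 = ((⅔ + ⅓) - 6)*96 = (1 - 6)*96 = -5*96 = -480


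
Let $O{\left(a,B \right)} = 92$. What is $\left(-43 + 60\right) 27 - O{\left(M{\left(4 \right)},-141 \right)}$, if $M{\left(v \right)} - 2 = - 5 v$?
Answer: $367$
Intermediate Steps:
$M{\left(v \right)} = 2 - 5 v$
$\left(-43 + 60\right) 27 - O{\left(M{\left(4 \right)},-141 \right)} = \left(-43 + 60\right) 27 - 92 = 17 \cdot 27 - 92 = 459 - 92 = 367$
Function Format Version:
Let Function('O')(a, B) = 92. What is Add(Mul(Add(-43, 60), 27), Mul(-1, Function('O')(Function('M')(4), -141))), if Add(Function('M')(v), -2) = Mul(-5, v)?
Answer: 367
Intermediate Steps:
Function('M')(v) = Add(2, Mul(-5, v))
Add(Mul(Add(-43, 60), 27), Mul(-1, Function('O')(Function('M')(4), -141))) = Add(Mul(Add(-43, 60), 27), Mul(-1, 92)) = Add(Mul(17, 27), -92) = Add(459, -92) = 367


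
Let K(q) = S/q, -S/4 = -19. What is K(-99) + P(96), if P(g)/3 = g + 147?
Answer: 72095/99 ≈ 728.23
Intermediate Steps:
S = 76 (S = -4*(-19) = 76)
K(q) = 76/q
P(g) = 441 + 3*g (P(g) = 3*(g + 147) = 3*(147 + g) = 441 + 3*g)
K(-99) + P(96) = 76/(-99) + (441 + 3*96) = 76*(-1/99) + (441 + 288) = -76/99 + 729 = 72095/99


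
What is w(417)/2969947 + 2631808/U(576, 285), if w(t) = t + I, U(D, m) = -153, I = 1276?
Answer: -7816330015147/454401891 ≈ -17201.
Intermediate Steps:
w(t) = 1276 + t (w(t) = t + 1276 = 1276 + t)
w(417)/2969947 + 2631808/U(576, 285) = (1276 + 417)/2969947 + 2631808/(-153) = 1693*(1/2969947) + 2631808*(-1/153) = 1693/2969947 - 2631808/153 = -7816330015147/454401891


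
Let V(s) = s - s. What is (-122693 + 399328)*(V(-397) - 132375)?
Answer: -36619558125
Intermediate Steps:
V(s) = 0
(-122693 + 399328)*(V(-397) - 132375) = (-122693 + 399328)*(0 - 132375) = 276635*(-132375) = -36619558125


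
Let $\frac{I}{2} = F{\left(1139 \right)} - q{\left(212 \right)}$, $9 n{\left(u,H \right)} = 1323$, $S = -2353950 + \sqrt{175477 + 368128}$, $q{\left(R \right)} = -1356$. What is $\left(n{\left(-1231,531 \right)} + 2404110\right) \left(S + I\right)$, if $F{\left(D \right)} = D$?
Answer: $-5647503522720 + 2404257 \sqrt{543605} \approx -5.6457 \cdot 10^{12}$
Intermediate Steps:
$S = -2353950 + \sqrt{543605} \approx -2.3532 \cdot 10^{6}$
$n{\left(u,H \right)} = 147$ ($n{\left(u,H \right)} = \frac{1}{9} \cdot 1323 = 147$)
$I = 4990$ ($I = 2 \left(1139 - -1356\right) = 2 \left(1139 + 1356\right) = 2 \cdot 2495 = 4990$)
$\left(n{\left(-1231,531 \right)} + 2404110\right) \left(S + I\right) = \left(147 + 2404110\right) \left(\left(-2353950 + \sqrt{543605}\right) + 4990\right) = 2404257 \left(-2348960 + \sqrt{543605}\right) = -5647503522720 + 2404257 \sqrt{543605}$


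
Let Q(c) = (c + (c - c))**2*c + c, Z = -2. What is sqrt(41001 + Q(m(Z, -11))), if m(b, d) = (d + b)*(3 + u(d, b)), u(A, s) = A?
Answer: sqrt(1165969) ≈ 1079.8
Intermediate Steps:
m(b, d) = (3 + d)*(b + d) (m(b, d) = (d + b)*(3 + d) = (b + d)*(3 + d) = (3 + d)*(b + d))
Q(c) = c + c**3 (Q(c) = (c + 0)**2*c + c = c**2*c + c = c**3 + c = c + c**3)
sqrt(41001 + Q(m(Z, -11))) = sqrt(41001 + (((-11)**2 + 3*(-2) + 3*(-11) - 2*(-11)) + ((-11)**2 + 3*(-2) + 3*(-11) - 2*(-11))**3)) = sqrt(41001 + ((121 - 6 - 33 + 22) + (121 - 6 - 33 + 22)**3)) = sqrt(41001 + (104 + 104**3)) = sqrt(41001 + (104 + 1124864)) = sqrt(41001 + 1124968) = sqrt(1165969)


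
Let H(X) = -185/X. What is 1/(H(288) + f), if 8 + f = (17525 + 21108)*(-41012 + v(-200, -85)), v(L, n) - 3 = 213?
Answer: -288/453908700473 ≈ -6.3449e-10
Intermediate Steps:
v(L, n) = 216 (v(L, n) = 3 + 213 = 216)
f = -1576071876 (f = -8 + (17525 + 21108)*(-41012 + 216) = -8 + 38633*(-40796) = -8 - 1576071868 = -1576071876)
1/(H(288) + f) = 1/(-185/288 - 1576071876) = 1/(-453908700473/288) = -288/453908700473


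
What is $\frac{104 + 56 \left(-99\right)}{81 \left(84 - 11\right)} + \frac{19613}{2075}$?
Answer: $\frac{104683669}{12269475} \approx 8.532$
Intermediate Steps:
$\frac{104 + 56 \left(-99\right)}{81 \left(84 - 11\right)} + \frac{19613}{2075} = \frac{104 - 5544}{81 \cdot 73} + 19613 \cdot \frac{1}{2075} = - \frac{5440}{5913} + \frac{19613}{2075} = \frac{104683669}{12269475}$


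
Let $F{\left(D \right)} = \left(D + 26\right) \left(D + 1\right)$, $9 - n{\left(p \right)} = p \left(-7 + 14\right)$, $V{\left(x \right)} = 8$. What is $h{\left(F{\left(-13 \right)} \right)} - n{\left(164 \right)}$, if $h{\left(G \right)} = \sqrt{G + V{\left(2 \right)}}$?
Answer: $1139 + 2 i \sqrt{37} \approx 1139.0 + 12.166 i$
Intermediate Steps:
$n{\left(p \right)} = 9 - 7 p$ ($n{\left(p \right)} = 9 - p \left(-7 + 14\right) = 9 - p 7 = 9 - 7 p$)
$F{\left(D \right)} = \left(1 + D\right) \left(26 + D\right)$ ($F{\left(D \right)} = \left(26 + D\right) \left(1 + D\right) = \left(1 + D\right) \left(26 + D\right)$)
$h{\left(G \right)} = \sqrt{8 + G}$ ($h{\left(G \right)} = \sqrt{G + 8} = \sqrt{8 + G}$)
$h{\left(F{\left(-13 \right)} \right)} - n{\left(164 \right)} = \sqrt{8 + \left(26 + \left(-13\right)^{2} + 27 \left(-13\right)\right)} - \left(9 - 1148\right) = \sqrt{8 + \left(26 + 169 - 351\right)} - \left(9 - 1148\right) = \sqrt{8 - 156} - -1139 = \sqrt{-148} + 1139 = 2 i \sqrt{37} + 1139 = 1139 + 2 i \sqrt{37}$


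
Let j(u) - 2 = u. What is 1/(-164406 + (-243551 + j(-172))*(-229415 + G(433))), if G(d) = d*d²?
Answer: -1/19730024755568 ≈ -5.0684e-14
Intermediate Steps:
G(d) = d³
j(u) = 2 + u
1/(-164406 + (-243551 + j(-172))*(-229415 + G(433))) = 1/(-164406 + (-243551 + (2 - 172))*(-229415 + 433³)) = 1/(-164406 + (-243551 - 170)*(-229415 + 81182737)) = 1/(-164406 - 243721*80953322) = 1/(-164406 - 19730024591162) = 1/(-19730024755568) = -1/19730024755568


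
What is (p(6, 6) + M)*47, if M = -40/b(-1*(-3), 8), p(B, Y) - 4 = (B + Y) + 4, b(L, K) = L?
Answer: 940/3 ≈ 313.33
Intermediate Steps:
p(B, Y) = 8 + B + Y (p(B, Y) = 4 + ((B + Y) + 4) = 4 + (4 + B + Y) = 8 + B + Y)
M = -40/3 (M = -40/((-1*(-3))) = -40/3 ≈ -13.333)
(p(6, 6) + M)*47 = ((8 + 6 + 6) - 40/3)*47 = (20 - 40/3)*47 = (20/3)*47 = 940/3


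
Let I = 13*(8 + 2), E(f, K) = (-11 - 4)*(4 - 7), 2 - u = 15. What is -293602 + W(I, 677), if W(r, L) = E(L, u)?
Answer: -293557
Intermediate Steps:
u = -13 (u = 2 - 1*15 = 2 - 15 = -13)
E(f, K) = 45 (E(f, K) = -15*(-3) = 45)
I = 130 (I = 13*10 = 130)
W(r, L) = 45
-293602 + W(I, 677) = -293602 + 45 = -293557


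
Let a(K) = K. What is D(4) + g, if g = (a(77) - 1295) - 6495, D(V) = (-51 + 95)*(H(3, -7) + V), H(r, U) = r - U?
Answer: -7097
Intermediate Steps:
D(V) = 440 + 44*V (D(V) = (-51 + 95)*((3 - 1*(-7)) + V) = 44*((3 + 7) + V) = 44*(10 + V) = 440 + 44*V)
g = -7713 (g = (77 - 1295) - 6495 = -1218 - 6495 = -7713)
D(4) + g = (440 + 44*4) - 7713 = (440 + 176) - 7713 = 616 - 7713 = -7097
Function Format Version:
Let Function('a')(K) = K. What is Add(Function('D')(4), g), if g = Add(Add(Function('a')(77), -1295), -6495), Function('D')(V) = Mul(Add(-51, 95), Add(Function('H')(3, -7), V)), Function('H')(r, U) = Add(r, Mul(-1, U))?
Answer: -7097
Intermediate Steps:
Function('D')(V) = Add(440, Mul(44, V)) (Function('D')(V) = Mul(Add(-51, 95), Add(Add(3, Mul(-1, -7)), V)) = Mul(44, Add(Add(3, 7), V)) = Mul(44, Add(10, V)) = Add(440, Mul(44, V)))
g = -7713 (g = Add(Add(77, -1295), -6495) = Add(-1218, -6495) = -7713)
Add(Function('D')(4), g) = Add(Add(440, Mul(44, 4)), -7713) = Add(Add(440, 176), -7713) = Add(616, -7713) = -7097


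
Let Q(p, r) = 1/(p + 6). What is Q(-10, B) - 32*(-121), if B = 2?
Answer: 15487/4 ≈ 3871.8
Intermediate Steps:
Q(p, r) = 1/(6 + p)
Q(-10, B) - 32*(-121) = 1/(6 - 10) - 32*(-121) = 1/(-4) + 3872 = -1/4 + 3872 = 15487/4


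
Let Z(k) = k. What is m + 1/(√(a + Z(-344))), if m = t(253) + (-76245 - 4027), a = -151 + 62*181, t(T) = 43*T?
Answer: -69393 + √10727/10727 ≈ -69393.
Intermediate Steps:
a = 11071 (a = -151 + 11222 = 11071)
m = -69393 (m = 43*253 + (-76245 - 4027) = 10879 - 80272 = -69393)
m + 1/(√(a + Z(-344))) = -69393 + 1/(√(11071 - 344)) = -69393 + 1/(√10727) = -69393 + √10727/10727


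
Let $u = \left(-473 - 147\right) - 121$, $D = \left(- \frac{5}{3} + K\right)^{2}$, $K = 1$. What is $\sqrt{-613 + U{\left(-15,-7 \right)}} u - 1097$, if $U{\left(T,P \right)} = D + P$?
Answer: $-1097 - 494 i \sqrt{1394} \approx -1097.0 - 18444.0 i$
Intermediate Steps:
$D = \frac{4}{9}$ ($D = \left(- \frac{5}{3} + 1\right)^{2} = \left(- \frac{2}{3}\right)^{2} = \frac{4}{9} \approx 0.44444$)
$U{\left(T,P \right)} = \frac{4}{9} + P$
$u = -741$ ($u = -620 - 121 = -741$)
$\sqrt{-613 + U{\left(-15,-7 \right)}} u - 1097 = \sqrt{-613 + \left(\frac{4}{9} - 7\right)} \left(-741\right) - 1097 = \sqrt{-613 - \frac{59}{9}} \left(-741\right) - 1097 = \sqrt{- \frac{5576}{9}} \left(-741\right) - 1097 = \frac{2 i \sqrt{1394}}{3} \left(-741\right) - 1097 = - 494 i \sqrt{1394} - 1097 = -1097 - 494 i \sqrt{1394}$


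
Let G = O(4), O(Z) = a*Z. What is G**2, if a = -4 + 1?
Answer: 144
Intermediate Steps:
a = -3
O(Z) = -3*Z
G = -12 (G = -3*4 = -12)
G**2 = (-12)**2 = 144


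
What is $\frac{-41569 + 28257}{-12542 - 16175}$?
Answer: $\frac{1024}{2209} \approx 0.46356$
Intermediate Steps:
$\frac{-41569 + 28257}{-12542 - 16175} = - \frac{13312}{-28717} = \left(-13312\right) \left(- \frac{1}{28717}\right) = \frac{1024}{2209}$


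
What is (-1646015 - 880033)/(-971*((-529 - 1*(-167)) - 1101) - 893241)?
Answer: -631512/131833 ≈ -4.7902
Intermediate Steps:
(-1646015 - 880033)/(-971*((-529 - 1*(-167)) - 1101) - 893241) = -2526048/(-971*((-529 + 167) - 1101) - 893241) = -2526048/(-971*(-362 - 1101) - 893241) = -2526048/(-971*(-1463) - 893241) = -2526048/(1420573 - 893241) = -2526048/527332 = -2526048*1/527332 = -631512/131833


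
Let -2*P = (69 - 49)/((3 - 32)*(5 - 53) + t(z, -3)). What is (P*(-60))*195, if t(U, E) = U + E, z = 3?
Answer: 4875/58 ≈ 84.052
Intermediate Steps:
t(U, E) = E + U
P = -5/696 (P = -(69 - 49)/(2*((3 - 32)*(5 - 53) + (-3 + 3))) = -10/(-29*(-48) + 0) = -10/(1392 + 0) = -10/1392 = -½*5/348 = -5/696 ≈ -0.0071839)
(P*(-60))*195 = -5/696*(-60)*195 = (25/58)*195 = 4875/58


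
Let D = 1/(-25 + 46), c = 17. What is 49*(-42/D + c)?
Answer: -42385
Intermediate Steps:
D = 1/21 ≈ 0.047619
49*(-42/D + c) = 49*(-42/1/21 + 17) = 49*(-42*21 + 17) = 49*(-882 + 17) = 49*(-865) = -42385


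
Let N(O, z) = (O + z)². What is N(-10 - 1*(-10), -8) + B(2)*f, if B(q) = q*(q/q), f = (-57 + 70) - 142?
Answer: -194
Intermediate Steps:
f = -129 (f = 13 - 142 = -129)
B(q) = q (B(q) = q*1 = q)
N(-10 - 1*(-10), -8) + B(2)*f = ((-10 - 1*(-10)) - 8)² + 2*(-129) = ((-10 + 10) - 8)² - 258 = (0 - 8)² - 258 = (-8)² - 258 = 64 - 258 = -194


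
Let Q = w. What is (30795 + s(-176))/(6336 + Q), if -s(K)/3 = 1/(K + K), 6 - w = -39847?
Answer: 10839843/16258528 ≈ 0.66672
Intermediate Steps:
w = 39853 (w = 6 - 1*(-39847) = 6 + 39847 = 39853)
s(K) = -3/(2*K) (s(K) = -3/(K + K) = -3*1/(2*K) = -3/(2*K))
Q = 39853
(30795 + s(-176))/(6336 + Q) = (30795 - 3/2/(-176))/(6336 + 39853) = (30795 - 3/2*(-1/176))/46189 = (30795 + 3/352)*(1/46189) = (10839843/352)*(1/46189) = 10839843/16258528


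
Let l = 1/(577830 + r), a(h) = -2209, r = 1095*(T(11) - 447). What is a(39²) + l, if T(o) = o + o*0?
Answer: -221805689/100410 ≈ -2209.0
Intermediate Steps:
T(o) = o (T(o) = o + 0 = o)
r = -477420 (r = 1095*(11 - 447) = 1095*(-436) = -477420)
l = 1/100410 (l = 1/(577830 - 477420) = 1/100410 ≈ 9.9592e-6)
a(39²) + l = -2209 + 1/100410 = -221805689/100410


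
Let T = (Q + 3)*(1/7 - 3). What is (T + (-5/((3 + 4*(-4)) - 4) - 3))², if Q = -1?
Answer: 1004004/14161 ≈ 70.899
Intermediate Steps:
T = -40/7 (T = (-1 + 3)*(1/7 - 3) = 2*(⅐ - 3) = 2*(-20/7) = -40/7 ≈ -5.7143)
(T + (-5/((3 + 4*(-4)) - 4) - 3))² = (-40/7 + (-5/((3 + 4*(-4)) - 4) - 3))² = (-40/7 + (-5/((3 - 16) - 4) - 3))² = (-40/7 + (-5/(-13 - 4) - 3))² = (-40/7 + (-5/(-17) - 3))² = (-40/7 + (-1/17*(-5) - 3))² = (-40/7 + (5/17 - 3))² = (-40/7 - 46/17)² = (-1002/119)² = 1004004/14161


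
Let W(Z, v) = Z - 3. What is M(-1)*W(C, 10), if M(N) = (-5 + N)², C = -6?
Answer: -324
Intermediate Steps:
W(Z, v) = -3 + Z
M(-1)*W(C, 10) = (-5 - 1)²*(-3 - 6) = (-6)²*(-9) = 36*(-9) = -324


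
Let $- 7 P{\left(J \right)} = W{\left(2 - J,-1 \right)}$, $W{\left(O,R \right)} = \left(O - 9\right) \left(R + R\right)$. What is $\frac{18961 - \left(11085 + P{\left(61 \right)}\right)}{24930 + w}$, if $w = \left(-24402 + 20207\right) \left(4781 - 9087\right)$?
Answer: $\frac{13817}{31655050} \approx 0.00043649$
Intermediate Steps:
$W{\left(O,R \right)} = 2 R \left(-9 + O\right)$ ($W{\left(O,R \right)} = \left(-9 + O\right) 2 R = 2 R \left(-9 + O\right)$)
$P{\left(J \right)} = -2 - \frac{2 J}{7}$ ($P{\left(J \right)} = - \frac{2 \left(-1\right) \left(-9 - \left(-2 + J\right)\right)}{7} = - \frac{2 \left(-1\right) \left(-7 - J\right)}{7} = - \frac{14 + 2 J}{7} = -2 - \frac{2 J}{7}$)
$w = 18063670$ ($w = \left(-4195\right) \left(-4306\right) = 18063670$)
$\frac{18961 - \left(11085 + P{\left(61 \right)}\right)}{24930 + w} = \frac{18961 - \left(11083 - \frac{122}{7}\right)}{24930 + 18063670} = \frac{18961 - \frac{77459}{7}}{18088600} = \left(18961 - \frac{77459}{7}\right) \frac{1}{18088600} = \frac{55268}{7} \cdot \frac{1}{18088600} = \frac{13817}{31655050}$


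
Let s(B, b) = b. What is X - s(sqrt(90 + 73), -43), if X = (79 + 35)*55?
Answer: 6313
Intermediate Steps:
X = 6270 (X = 114*55 = 6270)
X - s(sqrt(90 + 73), -43) = 6270 - 1*(-43) = 6270 + 43 = 6313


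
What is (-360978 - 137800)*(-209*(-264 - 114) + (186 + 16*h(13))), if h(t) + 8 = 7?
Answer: -39489251816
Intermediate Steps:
h(t) = -1 (h(t) = -8 + 7 = -1)
(-360978 - 137800)*(-209*(-264 - 114) + (186 + 16*h(13))) = (-360978 - 137800)*(-209*(-264 - 114) + (186 + 16*(-1))) = -498778*(-209*(-378) + (186 - 16)) = -498778*(79002 + 170) = -498778*79172 = -39489251816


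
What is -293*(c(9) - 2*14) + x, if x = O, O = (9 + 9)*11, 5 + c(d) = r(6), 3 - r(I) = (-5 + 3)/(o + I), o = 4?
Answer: 44647/5 ≈ 8929.4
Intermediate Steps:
r(I) = 3 + 2/(4 + I) (r(I) = 3 - (-5 + 3)/(4 + I) = 3 - (-2)/(4 + I) = 3 + 2/(4 + I))
c(d) = -9/5 (c(d) = -5 + (14 + 3*6)/(4 + 6) = -5 + (14 + 18)/10 = -5 + (⅒)*32 = -5 + 16/5 = -9/5)
O = 198 (O = 18*11 = 198)
x = 198
-293*(c(9) - 2*14) + x = -293*(-9/5 - 2*14) + 198 = -293*(-9/5 - 1*28) + 198 = -293*(-9/5 - 28) + 198 = -293*(-149/5) + 198 = 43657/5 + 198 = 44647/5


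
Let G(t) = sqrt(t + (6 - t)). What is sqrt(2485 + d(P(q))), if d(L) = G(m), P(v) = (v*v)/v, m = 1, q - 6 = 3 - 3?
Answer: sqrt(2485 + sqrt(6)) ≈ 49.874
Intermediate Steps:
q = 6 (q = 6 + (3 - 3) = 6 + 0 = 6)
P(v) = v (P(v) = v**2/v = v)
G(t) = sqrt(6)
d(L) = sqrt(6)
sqrt(2485 + d(P(q))) = sqrt(2485 + sqrt(6))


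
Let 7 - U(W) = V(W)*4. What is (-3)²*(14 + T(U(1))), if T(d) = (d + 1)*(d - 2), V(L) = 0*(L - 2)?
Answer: 486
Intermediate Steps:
V(L) = 0 (V(L) = 0*(-2 + L) = 0)
U(W) = 7 (U(W) = 7 - 0*4 = 7 - 1*0 = 7 + 0 = 7)
T(d) = (1 + d)*(-2 + d)
(-3)²*(14 + T(U(1))) = (-3)²*(14 + (-2 + 7² - 1*7)) = 9*(14 + (-2 + 49 - 7)) = 9*(14 + 40) = 9*54 = 486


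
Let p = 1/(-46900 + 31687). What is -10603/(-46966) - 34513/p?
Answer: 1072144481759/2042 ≈ 5.2505e+8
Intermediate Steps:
p = -1/15213 (p = 1/(-15213) = -1/15213 ≈ -6.5733e-5)
-10603/(-46966) - 34513/p = -10603/(-46966) - 34513/(-1/15213) = -10603*(-1/46966) - 34513*(-15213) = 461/2042 + 525046269 = 1072144481759/2042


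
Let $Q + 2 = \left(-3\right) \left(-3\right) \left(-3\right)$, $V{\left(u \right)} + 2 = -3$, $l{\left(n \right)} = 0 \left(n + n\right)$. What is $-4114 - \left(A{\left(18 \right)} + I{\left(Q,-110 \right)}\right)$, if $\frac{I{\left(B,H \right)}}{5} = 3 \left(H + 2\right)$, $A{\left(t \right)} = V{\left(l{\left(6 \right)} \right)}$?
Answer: $-2489$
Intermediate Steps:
$l{\left(n \right)} = 0$ ($l{\left(n \right)} = 0 \cdot 2 n = 0$)
$V{\left(u \right)} = -5$ ($V{\left(u \right)} = -2 - 3 = -5$)
$Q = -29$ ($Q = -2 + \left(-3\right) \left(-3\right) \left(-3\right) = -2 + 9 \left(-3\right) = -2 - 27 = -29$)
$A{\left(t \right)} = -5$
$I{\left(B,H \right)} = 30 + 15 H$ ($I{\left(B,H \right)} = 5 \cdot 3 \left(H + 2\right) = 5 \cdot 3 \left(2 + H\right) = 5 \left(6 + 3 H\right) = 30 + 15 H$)
$-4114 - \left(A{\left(18 \right)} + I{\left(Q,-110 \right)}\right) = -4114 - \left(-5 + \left(30 + 15 \left(-110\right)\right)\right) = -4114 - \left(-5 + \left(30 - 1650\right)\right) = -4114 - \left(-5 - 1620\right) = -4114 - -1625 = -4114 + 1625 = -2489$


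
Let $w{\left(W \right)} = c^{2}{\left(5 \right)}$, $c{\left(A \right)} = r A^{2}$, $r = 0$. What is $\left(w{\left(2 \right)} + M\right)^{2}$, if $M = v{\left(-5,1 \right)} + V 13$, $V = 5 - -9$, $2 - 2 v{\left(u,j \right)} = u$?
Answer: $\frac{137641}{4} \approx 34410.0$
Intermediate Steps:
$v{\left(u,j \right)} = 1 - \frac{u}{2}$
$c{\left(A \right)} = 0$ ($c{\left(A \right)} = 0 A^{2} = 0$)
$w{\left(W \right)} = 0$ ($w{\left(W \right)} = 0^{2} = 0$)
$V = 14$ ($V = 5 + 9 = 14$)
$M = \frac{371}{2}$ ($M = \left(1 - - \frac{5}{2}\right) + 14 \cdot 13 = \left(1 + \frac{5}{2}\right) + 182 = \frac{7}{2} + 182 = \frac{371}{2} \approx 185.5$)
$\left(w{\left(2 \right)} + M\right)^{2} = \left(0 + \frac{371}{2}\right)^{2} = \left(\frac{371}{2}\right)^{2} = \frac{137641}{4}$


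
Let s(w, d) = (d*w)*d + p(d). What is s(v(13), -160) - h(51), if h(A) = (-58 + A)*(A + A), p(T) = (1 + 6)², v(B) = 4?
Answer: 103163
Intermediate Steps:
p(T) = 49 (p(T) = 7² = 49)
h(A) = 2*A*(-58 + A) (h(A) = (-58 + A)*(2*A) = 2*A*(-58 + A))
s(w, d) = 49 + w*d² (s(w, d) = (d*w)*d + 49 = w*d² + 49 = 49 + w*d²)
s(v(13), -160) - h(51) = (49 + 4*(-160)²) - 2*51*(-58 + 51) = (49 + 4*25600) - 2*51*(-7) = (49 + 102400) - 1*(-714) = 102449 + 714 = 103163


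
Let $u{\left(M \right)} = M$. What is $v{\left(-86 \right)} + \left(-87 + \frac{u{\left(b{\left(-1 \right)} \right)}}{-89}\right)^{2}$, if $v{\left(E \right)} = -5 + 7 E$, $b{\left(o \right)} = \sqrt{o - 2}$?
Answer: $\frac{55145999}{7921} + \frac{174 i \sqrt{3}}{89} \approx 6962.0 + 3.3863 i$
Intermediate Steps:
$b{\left(o \right)} = \sqrt{-2 + o}$
$v{\left(-86 \right)} + \left(-87 + \frac{u{\left(b{\left(-1 \right)} \right)}}{-89}\right)^{2} = \left(-5 + 7 \left(-86\right)\right) + \left(-87 + \frac{\sqrt{-2 - 1}}{-89}\right)^{2} = \left(-5 - 602\right) + \left(-87 + \sqrt{-3} \left(- \frac{1}{89}\right)\right)^{2} = -607 + \left(-87 + i \sqrt{3} \left(- \frac{1}{89}\right)\right)^{2} = -607 + \left(-87 - \frac{i \sqrt{3}}{89}\right)^{2}$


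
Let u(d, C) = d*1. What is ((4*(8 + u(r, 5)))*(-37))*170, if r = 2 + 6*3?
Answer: -704480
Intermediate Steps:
r = 20 (r = 2 + 18 = 20)
u(d, C) = d
((4*(8 + u(r, 5)))*(-37))*170 = ((4*(8 + 20))*(-37))*170 = ((4*28)*(-37))*170 = (112*(-37))*170 = -4144*170 = -704480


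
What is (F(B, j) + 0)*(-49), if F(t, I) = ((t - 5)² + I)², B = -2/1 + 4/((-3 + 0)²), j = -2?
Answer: -539772289/6561 ≈ -82270.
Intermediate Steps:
B = -14/9 (B = -2*1 + 4/((-3)²) = -2 + 4/9 = -14/9 ≈ -1.5556)
F(t, I) = (I + (-5 + t)²)² (F(t, I) = ((-5 + t)² + I)² = (I + (-5 + t)²)²)
(F(B, j) + 0)*(-49) = ((-2 + (-5 - 14/9)²)² + 0)*(-49) = ((-2 + (-59/9)²)² + 0)*(-49) = ((-2 + 3481/81)² + 0)*(-49) = ((3319/81)² + 0)*(-49) = (11015761/6561 + 0)*(-49) = (11015761/6561)*(-49) = -539772289/6561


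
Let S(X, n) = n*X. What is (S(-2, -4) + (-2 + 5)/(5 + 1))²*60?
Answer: 4335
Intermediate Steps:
S(X, n) = X*n
(S(-2, -4) + (-2 + 5)/(5 + 1))²*60 = (-2*(-4) + (-2 + 5)/(5 + 1))²*60 = (8 + 3/6)²*60 = (8 + 3*(⅙))²*60 = (8 + ½)²*60 = (17/2)²*60 = (289/4)*60 = 4335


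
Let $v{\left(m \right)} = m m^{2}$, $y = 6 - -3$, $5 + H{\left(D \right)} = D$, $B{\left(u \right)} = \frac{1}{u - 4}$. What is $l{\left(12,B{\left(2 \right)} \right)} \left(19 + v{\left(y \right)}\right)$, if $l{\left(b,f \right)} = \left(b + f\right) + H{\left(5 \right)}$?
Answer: $8602$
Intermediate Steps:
$B{\left(u \right)} = \frac{1}{-4 + u}$
$H{\left(D \right)} = -5 + D$
$y = 9$ ($y = 6 + 3 = 9$)
$l{\left(b,f \right)} = b + f$ ($l{\left(b,f \right)} = \left(b + f\right) + \left(-5 + 5\right) = \left(b + f\right) + 0 = b + f$)
$v{\left(m \right)} = m^{3}$
$l{\left(12,B{\left(2 \right)} \right)} \left(19 + v{\left(y \right)}\right) = \left(12 + \frac{1}{-4 + 2}\right) \left(19 + 9^{3}\right) = \left(12 + \frac{1}{-2}\right) \left(19 + 729\right) = \left(12 - \frac{1}{2}\right) 748 = \frac{23}{2} \cdot 748 = 8602$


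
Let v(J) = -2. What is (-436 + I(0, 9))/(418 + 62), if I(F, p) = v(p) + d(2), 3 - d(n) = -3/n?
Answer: -289/320 ≈ -0.90312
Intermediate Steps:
d(n) = 3 + 3/n (d(n) = 3 - (-3)/n = 3 + 3/n)
I(F, p) = 5/2 (I(F, p) = -2 + (3 + 3/2) = -2 + 9/2 = 5/2)
(-436 + I(0, 9))/(418 + 62) = (-436 + 5/2)/(418 + 62) = -867/2/480 = -867/2*1/480 = -289/320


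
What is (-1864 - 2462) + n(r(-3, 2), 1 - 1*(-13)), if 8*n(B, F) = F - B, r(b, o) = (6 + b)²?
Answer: -34603/8 ≈ -4325.4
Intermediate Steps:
n(B, F) = -B/8 + F/8 (n(B, F) = (F - B)/8 = -B/8 + F/8)
(-1864 - 2462) + n(r(-3, 2), 1 - 1*(-13)) = (-1864 - 2462) + (-(6 - 3)²/8 + (1 - 1*(-13))/8) = -4326 + (-⅛*3² + (1 + 13)/8) = -4326 + (-⅛*9 + (⅛)*14) = -4326 + (-9/8 + 7/4) = -4326 + 5/8 = -34603/8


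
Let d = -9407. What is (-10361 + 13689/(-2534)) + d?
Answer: -50105801/2534 ≈ -19773.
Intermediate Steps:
(-10361 + 13689/(-2534)) + d = (-10361 + 13689/(-2534)) - 9407 = (-10361 + 13689*(-1/2534)) - 9407 = (-10361 - 13689/2534) - 9407 = -26268463/2534 - 9407 = -50105801/2534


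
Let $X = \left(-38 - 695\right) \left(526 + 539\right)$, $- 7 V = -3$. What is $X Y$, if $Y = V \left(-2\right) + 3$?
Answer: $- \frac{11709675}{7} \approx -1.6728 \cdot 10^{6}$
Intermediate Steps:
$V = \frac{3}{7}$ ($V = \left(- \frac{1}{7}\right) \left(-3\right) = \frac{3}{7} \approx 0.42857$)
$X = -780645$ ($X = \left(-733\right) 1065 = -780645$)
$Y = \frac{15}{7}$ ($Y = \frac{3}{7} \left(-2\right) + 3 = - \frac{6}{7} + 3 = \frac{15}{7} \approx 2.1429$)
$X Y = \left(-780645\right) \frac{15}{7} = - \frac{11709675}{7}$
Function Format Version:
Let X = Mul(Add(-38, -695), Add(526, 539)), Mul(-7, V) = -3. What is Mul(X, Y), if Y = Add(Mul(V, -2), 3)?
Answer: Rational(-11709675, 7) ≈ -1.6728e+6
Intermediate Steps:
V = Rational(3, 7) (V = Mul(Rational(-1, 7), -3) = Rational(3, 7) ≈ 0.42857)
X = -780645 (X = Mul(-733, 1065) = -780645)
Y = Rational(15, 7) (Y = Add(Mul(Rational(3, 7), -2), 3) = Add(Rational(-6, 7), 3) = Rational(15, 7) ≈ 2.1429)
Mul(X, Y) = Mul(-780645, Rational(15, 7)) = Rational(-11709675, 7)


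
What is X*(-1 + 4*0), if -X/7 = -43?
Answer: -301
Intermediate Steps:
X = 301 (X = -7*(-43) = 301)
X*(-1 + 4*0) = 301*(-1 + 4*0) = 301*(-1 + 0) = 301*(-1) = -301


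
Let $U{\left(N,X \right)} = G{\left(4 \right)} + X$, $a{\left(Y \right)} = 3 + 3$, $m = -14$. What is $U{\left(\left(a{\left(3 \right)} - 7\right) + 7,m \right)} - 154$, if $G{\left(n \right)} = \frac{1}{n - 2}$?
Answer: $- \frac{335}{2} \approx -167.5$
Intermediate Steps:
$a{\left(Y \right)} = 6$
$G{\left(n \right)} = \frac{1}{-2 + n}$
$U{\left(N,X \right)} = \frac{1}{2} + X$ ($U{\left(N,X \right)} = \frac{1}{-2 + 4} + X = \frac{1}{2} + X$)
$U{\left(\left(a{\left(3 \right)} - 7\right) + 7,m \right)} - 154 = \left(\frac{1}{2} - 14\right) - 154 = - \frac{27}{2} - 154 = - \frac{335}{2}$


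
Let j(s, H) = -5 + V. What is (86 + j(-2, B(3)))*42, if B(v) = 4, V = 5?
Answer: 3612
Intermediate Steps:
j(s, H) = 0 (j(s, H) = -5 + 5 = 0)
(86 + j(-2, B(3)))*42 = (86 + 0)*42 = 86*42 = 3612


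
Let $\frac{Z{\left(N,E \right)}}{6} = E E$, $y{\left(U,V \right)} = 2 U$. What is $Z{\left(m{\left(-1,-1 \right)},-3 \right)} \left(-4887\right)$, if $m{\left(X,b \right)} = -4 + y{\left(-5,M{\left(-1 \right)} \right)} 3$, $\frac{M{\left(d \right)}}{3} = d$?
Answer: $-263898$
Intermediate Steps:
$M{\left(d \right)} = 3 d$
$m{\left(X,b \right)} = -34$ ($m{\left(X,b \right)} = -4 + 2 \left(-5\right) 3 = -4 - 30 = -34$)
$Z{\left(N,E \right)} = 6 E^{2}$ ($Z{\left(N,E \right)} = 6 E E = 6 E^{2}$)
$Z{\left(m{\left(-1,-1 \right)},-3 \right)} \left(-4887\right) = 6 \left(-3\right)^{2} \left(-4887\right) = 6 \cdot 9 \left(-4887\right) = 54 \left(-4887\right) = -263898$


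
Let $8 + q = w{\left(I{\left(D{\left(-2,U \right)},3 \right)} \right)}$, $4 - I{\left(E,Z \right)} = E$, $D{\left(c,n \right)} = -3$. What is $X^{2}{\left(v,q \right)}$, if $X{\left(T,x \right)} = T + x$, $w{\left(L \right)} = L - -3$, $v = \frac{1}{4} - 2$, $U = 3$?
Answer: $\frac{1}{16} \approx 0.0625$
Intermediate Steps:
$v = - \frac{7}{4}$ ($v = \frac{1}{4} - 2 = - \frac{7}{4} \approx -1.75$)
$I{\left(E,Z \right)} = 4 - E$
$w{\left(L \right)} = 3 + L$ ($w{\left(L \right)} = L + 3 = 3 + L$)
$q = 2$ ($q = -8 + \left(3 + \left(4 - -3\right)\right) = -8 + \left(3 + \left(4 + 3\right)\right) = -8 + \left(3 + 7\right) = -8 + 10 = 2$)
$X^{2}{\left(v,q \right)} = \left(- \frac{7}{4} + 2\right)^{2} = \left(\frac{1}{4}\right)^{2} = \frac{1}{16}$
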